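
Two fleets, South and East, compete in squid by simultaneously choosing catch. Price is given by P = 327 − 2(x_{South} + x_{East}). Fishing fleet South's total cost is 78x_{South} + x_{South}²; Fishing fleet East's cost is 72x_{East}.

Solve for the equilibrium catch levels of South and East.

Fishing fleet South's profit: π = x_{South}(327 − 2(x_{South} + x_{East})) − 78x_{South} − x_{South}².
∂π/∂x_{South} = 249 − 6x_{South} − 2x_{East} = 0, so x_{South} = 41.5 − (1/3)x_{East}.
For East: ∂π/∂x_{East} = 255 − 4x_{East} − 2x_{South} = 0 ⇒ x_{East} = 63.75 − 0.5x_{South}.
Solving the two reaction functions simultaneously: (1 − (−1/3)(−0.5))x_{South} = 41.5 − (1/3)·63.75, so (5/6)x_{South} = 20.25 and x_{South} = 24.3.
Then x_{East} = 63.75 − 0.5·24.3 = 51.6.

24.3, 51.6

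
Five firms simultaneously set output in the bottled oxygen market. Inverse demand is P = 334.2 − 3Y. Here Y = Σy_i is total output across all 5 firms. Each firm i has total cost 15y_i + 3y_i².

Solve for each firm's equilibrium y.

13.3

A representative firm's profit is π_i = y_i(334.2 − 3Y) − 15y_i − 3y_i², with Y = y_i + Σ_{j≠i} y_j.
First-order condition: 319.2 − 12y_i − 3Σ_{j≠i} y_j = 0.
With identical firms, set every y_j = y: then 319.2 − 12y − 12y = 0, i.e. y = 319.2/24 = 13.3.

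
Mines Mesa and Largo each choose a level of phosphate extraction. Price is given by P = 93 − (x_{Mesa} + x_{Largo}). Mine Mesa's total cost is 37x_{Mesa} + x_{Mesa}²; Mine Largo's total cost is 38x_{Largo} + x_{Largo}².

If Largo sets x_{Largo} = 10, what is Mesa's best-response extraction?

11.5

Mine Mesa's profit: π = x_{Mesa}(93 − (x_{Mesa} + x_{Largo})) − 37x_{Mesa} − x_{Mesa}².
∂π/∂x_{Mesa} = 56 − 4x_{Mesa} − x_{Largo} = 0, so x_{Mesa} = 14 − 0.25x_{Largo}.
At x_{Largo} = 10: x_{Mesa} = 14 − 0.25·10 = 11.5.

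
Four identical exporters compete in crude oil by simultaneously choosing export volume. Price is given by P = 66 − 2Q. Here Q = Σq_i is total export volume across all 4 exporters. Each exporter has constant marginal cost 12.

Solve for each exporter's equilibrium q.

5.4

A representative exporter's profit is π_i = q_i(66 − 2Q) − 12q_i, with Q = q_i + Σ_{j≠i} q_j.
First-order condition: 54 − 4q_i − 2Σ_{j≠i} q_j = 0.
With identical exporters, set every q_j = q: then 54 − 4q − 6q = 0, i.e. q = 54/10 = 5.4.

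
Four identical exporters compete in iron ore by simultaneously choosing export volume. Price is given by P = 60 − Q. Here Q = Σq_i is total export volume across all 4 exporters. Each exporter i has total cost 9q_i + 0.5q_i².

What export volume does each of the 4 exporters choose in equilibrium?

A representative exporter's profit is π_i = q_i(60 − Q) − 9q_i − 0.5q_i², with Q = q_i + Σ_{j≠i} q_j.
First-order condition: 51 − 3q_i − Σ_{j≠i} q_j = 0.
In a symmetric equilibrium every exporter chooses the same q, so Σ_{j≠i} q_j = 3q. The condition becomes 51 − 6q = 0, giving q = 51/6 = 8.5.

8.5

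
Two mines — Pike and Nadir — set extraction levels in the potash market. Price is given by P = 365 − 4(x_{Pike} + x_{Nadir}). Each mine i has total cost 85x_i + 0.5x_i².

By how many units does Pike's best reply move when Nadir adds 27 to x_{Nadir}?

Mine Pike's profit: π = x_{Pike}(365 − 4(x_{Pike} + x_{Nadir})) − 85x_{Pike} − 0.5x_{Pike}².
∂π/∂x_{Pike} = 280 − 9x_{Pike} − 4x_{Nadir} = 0, so x_{Pike} = 280/9 − (4/9)x_{Nadir}.
The reaction-function slope is −4/9, so a 27-unit rise in x_{Nadir} moves x_{Pike} by −4/9 × 27 = −12. Pike's best response falls — the actions are strategic substitutes.

-12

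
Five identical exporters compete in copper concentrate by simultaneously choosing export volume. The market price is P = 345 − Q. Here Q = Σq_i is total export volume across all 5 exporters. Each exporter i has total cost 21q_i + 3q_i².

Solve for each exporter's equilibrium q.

27

A representative exporter's profit is π_i = q_i(345 − Q) − 21q_i − 3q_i², with Q = q_i + Σ_{j≠i} q_j.
First-order condition: 324 − 8q_i − Σ_{j≠i} q_j = 0.
With identical exporters, set every q_j = q: then 324 − 8q − 4q = 0, i.e. q = 324/12 = 27.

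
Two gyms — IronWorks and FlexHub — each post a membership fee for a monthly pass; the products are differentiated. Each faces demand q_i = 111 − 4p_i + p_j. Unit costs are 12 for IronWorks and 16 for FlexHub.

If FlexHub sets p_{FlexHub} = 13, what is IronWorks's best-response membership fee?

IronWorks's profit: π = (p_{IronWorks} − 12)(111 − 4p_{IronWorks} + p_{FlexHub}).
∂π/∂p_{IronWorks} = 159 − 8p_{IronWorks} + p_{FlexHub} = 0 ⇒ p_{IronWorks} = 19.875 + 0.125p_{FlexHub}.
At p_{FlexHub} = 13: p_{IronWorks} = 19.875 + 0.125·13 = 21.5.

21.5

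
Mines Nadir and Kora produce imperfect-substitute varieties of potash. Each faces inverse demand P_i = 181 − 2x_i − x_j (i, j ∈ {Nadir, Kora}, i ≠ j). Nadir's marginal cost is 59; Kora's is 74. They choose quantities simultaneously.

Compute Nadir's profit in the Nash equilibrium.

Mine Nadir's profit: π = x_{Nadir}(181 − 2x_{Nadir} − x_{Kora}) − 59x_{Nadir}.
∂π/∂x_{Nadir} = 122 − 4x_{Nadir} − x_{Kora} = 0 ⇒ x_{Nadir} = 30.5 − 0.25x_{Kora}.
Similarly x_{Kora} = 26.75 − 0.25x_{Nadir}.
Plugging x_{Kora} into Nadir's best response: x_{Nadir} = 30.5 − 0.25(26.75 − 0.25x_{Nadir}) ⇒ 0.9375x_{Nadir} = 23.8125, so x_{Nadir} = 25.4.
Then x_{Kora} = 26.75 − 0.25·25.4 = 20.4.
P_{Nadir} = 181 − 2·25.4 − 20.4 = 109.8.
Profit = (109.8 − 59)·25.4 = 1290.32.

1290.32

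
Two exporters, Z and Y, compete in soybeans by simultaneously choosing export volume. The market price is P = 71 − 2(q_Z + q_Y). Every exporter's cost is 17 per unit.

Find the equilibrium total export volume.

18

Exporter Z's profit: π = q_Z(71 − 2(q_Z + q_Y)) − 17q_Z.
∂π/∂q_Z = 54 − 4q_Z − 2q_Y = 0, so q_Z = 13.5 − 0.5q_Y.
The game is symmetric, so in equilibrium q_Y = q_Z: the reaction function gives 1.5q_Z = 13.5, hence q_Z = 9.
Total export volume: 9 + 9 = 18.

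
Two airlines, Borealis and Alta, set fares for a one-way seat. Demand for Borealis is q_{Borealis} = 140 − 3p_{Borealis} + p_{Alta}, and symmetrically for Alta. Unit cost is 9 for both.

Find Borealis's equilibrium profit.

Borealis's profit: π = (p_{Borealis} − 9)(140 − 3p_{Borealis} + p_{Alta}).
∂π/∂p_{Borealis} = 167 − 6p_{Borealis} + p_{Alta} = 0 ⇒ p_{Borealis} = 167/6 + (1/6)p_{Alta}.
The game is symmetric, so in equilibrium p_{Alta} = p_{Borealis}: the reaction function gives (5/6)p_{Borealis} = 167/6, hence p_{Borealis} = 33.4.
q_{Borealis} = 140 − 3·33.4 + 33.4 = 73.2.
Profit = (33.4 − 9)·73.2 = 1786.08.

1786.08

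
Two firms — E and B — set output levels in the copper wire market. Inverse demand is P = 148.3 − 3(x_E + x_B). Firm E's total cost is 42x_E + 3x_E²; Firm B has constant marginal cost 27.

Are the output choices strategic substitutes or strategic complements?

strategic substitutes

Firm E's profit: π = x_E(148.3 − 3(x_E + x_B)) − 42x_E − 3x_E².
∂π/∂x_E = 106.3 − 12x_E − 3x_B = 0, so x_E = 1063/120 − 0.25x_B.
The best-response slope dx_E/dx_B = −0.25 < 0: the reaction function is downward-sloping, so the choices are strategic substitutes.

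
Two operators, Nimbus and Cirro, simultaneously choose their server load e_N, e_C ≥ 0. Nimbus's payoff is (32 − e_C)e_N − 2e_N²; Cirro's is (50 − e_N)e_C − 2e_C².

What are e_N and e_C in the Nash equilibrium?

5.2, 11.2

Expanding Nimbus's payoff: 32e_N − e_Ce_N − 2e_N².
∂π/∂e_N = 32 − e_C − 4e_N = 0, so e_N = 8 − 0.25e_C.
Likewise for Cirro: e_C = 12.5 − 0.25e_N.
Plugging e_C into Nimbus's best response: e_N = 8 − 0.25(12.5 − 0.25e_N) ⇒ 0.9375e_N = 4.875, so e_N = 5.2.
Then e_C = 12.5 − 0.25·5.2 = 11.2.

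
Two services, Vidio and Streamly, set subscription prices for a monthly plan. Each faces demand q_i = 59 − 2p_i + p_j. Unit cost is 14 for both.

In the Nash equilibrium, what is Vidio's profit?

Vidio's profit: π = (p_{Vidio} − 14)(59 − 2p_{Vidio} + p_{Streamly}).
∂π/∂p_{Vidio} = 87 − 4p_{Vidio} + p_{Streamly} = 0 ⇒ p_{Vidio} = 21.75 + 0.25p_{Streamly}.
By symmetry p_{Streamly} = p_{Vidio}; substituting into the reaction function, 0.75p_{Vidio} = 21.75 and p_{Vidio} = 29.
q_{Vidio} = 59 − 2·29 + 29 = 30.
Profit = (29 − 14)·30 = 450.

450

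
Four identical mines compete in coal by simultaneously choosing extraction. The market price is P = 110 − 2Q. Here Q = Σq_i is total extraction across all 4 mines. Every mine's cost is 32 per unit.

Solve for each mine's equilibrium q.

A representative mine's profit is π_i = q_i(110 − 2Q) − 32q_i, with Q = q_i + Σ_{j≠i} q_j.
First-order condition: 78 − 4q_i − 2Σ_{j≠i} q_j = 0.
Imposing symmetry (q_j = q for all j) turns Σ_{j≠i} q_j into 3q, so 78 = 10q and q = 7.8.

7.8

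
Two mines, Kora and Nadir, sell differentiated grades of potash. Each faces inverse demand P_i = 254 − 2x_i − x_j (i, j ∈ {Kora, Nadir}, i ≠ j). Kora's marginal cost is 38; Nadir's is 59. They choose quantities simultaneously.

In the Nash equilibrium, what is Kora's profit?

Mine Kora's profit: π = x_{Kora}(254 − 2x_{Kora} − x_{Nadir}) − 38x_{Kora}.
∂π/∂x_{Kora} = 216 − 4x_{Kora} − x_{Nadir} = 0 ⇒ x_{Kora} = 54 − 0.25x_{Nadir}.
Similarly x_{Nadir} = 48.75 − 0.25x_{Kora}.
Substituting the second reaction function into the first: x_{Kora} = 54 − 0.25(48.75 − 0.25x_{Kora}), which gives 0.9375x_{Kora} = 41.8125 ⇒ x_{Kora} = 44.6.
Then x_{Nadir} = 48.75 − 0.25·44.6 = 37.6.
P_{Kora} = 254 − 2·44.6 − 37.6 = 127.2.
Profit = (127.2 − 38)·44.6 = 3978.32.

3978.32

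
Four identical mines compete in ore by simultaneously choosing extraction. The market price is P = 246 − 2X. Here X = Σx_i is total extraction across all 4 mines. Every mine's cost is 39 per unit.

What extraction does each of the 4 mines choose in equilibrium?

A representative mine's profit is π_i = x_i(246 − 2X) − 39x_i, with X = x_i + Σ_{j≠i} x_j.
First-order condition: 207 − 4x_i − 2Σ_{j≠i} x_j = 0.
In a symmetric equilibrium every mine chooses the same x, so Σ_{j≠i} x_j = 3x. The condition becomes 207 − 10x = 0, giving x = 207/10 = 20.7.

20.7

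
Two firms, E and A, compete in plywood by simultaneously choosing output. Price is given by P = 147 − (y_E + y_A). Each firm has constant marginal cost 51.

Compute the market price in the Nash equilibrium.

83

Firm E's profit: π = y_E(147 − (y_E + y_A)) − 51y_E.
∂π/∂y_E = 96 − 2y_E − y_A = 0, so y_E = 48 − 0.5y_A.
By symmetry y_A = y_E; substituting into the reaction function, 1.5y_E = 48 and y_E = 32.
Equilibrium price: P = 147 − 64 = 83.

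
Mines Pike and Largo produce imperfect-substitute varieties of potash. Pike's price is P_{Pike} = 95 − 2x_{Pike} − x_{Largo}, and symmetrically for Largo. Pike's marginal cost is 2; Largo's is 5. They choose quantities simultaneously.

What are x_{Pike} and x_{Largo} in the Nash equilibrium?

18.8, 17.8

Mine Pike's profit: π = x_{Pike}(95 − 2x_{Pike} − x_{Largo}) − 2x_{Pike}.
∂π/∂x_{Pike} = 93 − 4x_{Pike} − x_{Largo} = 0 ⇒ x_{Pike} = 23.25 − 0.25x_{Largo}.
Similarly x_{Largo} = 22.5 − 0.25x_{Pike}.
Solving the two reaction functions simultaneously: (1 − (−0.25)(−0.25))x_{Pike} = 23.25 − 0.25·22.5, so 0.9375x_{Pike} = 17.625 and x_{Pike} = 18.8.
Then x_{Largo} = 22.5 − 0.25·18.8 = 17.8.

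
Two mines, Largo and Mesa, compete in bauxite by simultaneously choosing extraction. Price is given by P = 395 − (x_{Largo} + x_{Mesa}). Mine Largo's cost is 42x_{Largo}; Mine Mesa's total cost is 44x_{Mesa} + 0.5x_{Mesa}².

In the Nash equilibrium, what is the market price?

Mine Largo's profit: π = x_{Largo}(395 − (x_{Largo} + x_{Mesa})) − 42x_{Largo}.
∂π/∂x_{Largo} = 353 − 2x_{Largo} − x_{Mesa} = 0, so x_{Largo} = 176.5 − 0.5x_{Mesa}.
For Mesa: ∂π/∂x_{Mesa} = 351 − 3x_{Mesa} − x_{Largo} = 0 ⇒ x_{Mesa} = 117 − (1/3)x_{Largo}.
Substituting the second reaction function into the first: x_{Largo} = 176.5 − 0.5(117 − (1/3)x_{Largo}), which gives (5/6)x_{Largo} = 118 ⇒ x_{Largo} = 141.6.
Then x_{Mesa} = 117 − (1/3)·141.6 = 69.8.
Equilibrium price: P = 395 − 211.4 = 183.6.

183.6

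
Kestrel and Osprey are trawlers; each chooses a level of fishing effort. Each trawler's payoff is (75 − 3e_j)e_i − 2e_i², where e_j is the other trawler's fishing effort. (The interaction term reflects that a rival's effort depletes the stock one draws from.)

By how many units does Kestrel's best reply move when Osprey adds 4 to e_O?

Kestrel's payoff is (75 − 3e_O)e_K − 2e_K².
∂π/∂e_K = 75 − 3e_O − 4e_K = 0, so e_K = 18.75 − 0.75e_O.
The reaction-function slope is −0.75, so a 4-unit rise in e_O moves e_K by −0.75 × 4 = −3. Kestrel's best response falls — the actions are strategic substitutes.

-3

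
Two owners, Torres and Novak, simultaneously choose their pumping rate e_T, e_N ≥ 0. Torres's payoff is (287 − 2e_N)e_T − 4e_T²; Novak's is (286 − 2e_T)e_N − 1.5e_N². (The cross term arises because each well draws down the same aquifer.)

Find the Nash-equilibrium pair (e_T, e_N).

Expanding Torres's payoff: 287e_T − 2e_Ne_T − 4e_T².
∂π/∂e_T = 287 − 2e_N − 8e_T = 0, so e_T = 35.875 − 0.25e_N.
Likewise for Novak: e_N = 286/3 − (2/3)e_T.
Solving the two reaction functions simultaneously: (1 − (−0.25)(−2/3))e_T = 35.875 − 0.25·(286/3), so (5/6)e_T = 289/24 and e_T = 14.45.
Then e_N = 286/3 − (2/3)·14.45 = 85.7.

14.45, 85.7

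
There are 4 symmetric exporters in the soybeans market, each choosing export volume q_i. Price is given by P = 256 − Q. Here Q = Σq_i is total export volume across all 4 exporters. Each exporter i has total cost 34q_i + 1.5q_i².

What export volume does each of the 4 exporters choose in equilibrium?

27.75

A representative exporter's profit is π_i = q_i(256 − Q) − 34q_i − 1.5q_i², with Q = q_i + Σ_{j≠i} q_j.
First-order condition: 222 − 5q_i − Σ_{j≠i} q_j = 0.
In a symmetric equilibrium every exporter chooses the same q, so Σ_{j≠i} q_j = 3q. The condition becomes 222 − 8q = 0, giving q = 222/8 = 27.75.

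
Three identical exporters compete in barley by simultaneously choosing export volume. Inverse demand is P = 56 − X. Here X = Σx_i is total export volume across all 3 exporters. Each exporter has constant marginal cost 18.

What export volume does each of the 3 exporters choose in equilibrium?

9.5

A representative exporter's profit is π_i = x_i(56 − X) − 18x_i, with X = x_i + Σ_{j≠i} x_j.
First-order condition: 38 − 2x_i − Σ_{j≠i} x_j = 0.
Imposing symmetry (x_j = x for all j) turns Σ_{j≠i} x_j into 2x, so 38 = 4x and x = 9.5.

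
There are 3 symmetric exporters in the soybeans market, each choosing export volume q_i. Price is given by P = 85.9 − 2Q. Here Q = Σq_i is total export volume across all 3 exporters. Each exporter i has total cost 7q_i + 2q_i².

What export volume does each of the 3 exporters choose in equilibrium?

A representative exporter's profit is π_i = q_i(85.9 − 2Q) − 7q_i − 2q_i², with Q = q_i + Σ_{j≠i} q_j.
First-order condition: 78.9 − 8q_i − 2Σ_{j≠i} q_j = 0.
With identical exporters, set every q_j = q: then 78.9 − 8q − 4q = 0, i.e. q = 78.9/12 = 6.575.

6.575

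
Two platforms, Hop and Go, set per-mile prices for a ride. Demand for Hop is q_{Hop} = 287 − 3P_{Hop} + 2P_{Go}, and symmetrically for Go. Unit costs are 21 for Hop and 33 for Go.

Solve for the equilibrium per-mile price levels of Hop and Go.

Hop's profit: π = (P_{Hop} − 21)(287 − 3P_{Hop} + 2P_{Go}).
∂π/∂P_{Hop} = 350 − 6P_{Hop} + 2P_{Go} = 0 ⇒ P_{Hop} = 175/3 + (1/3)P_{Go}.
Similarly P_{Go} = 193/3 + (1/3)P_{Hop}.
Solving the two reaction functions simultaneously: (1 − (1/3)(1/3))P_{Hop} = 175/3 + (1/3)·(193/3), so (8/9)P_{Hop} = 718/9 and P_{Hop} = 89.75.
Then P_{Go} = 193/3 + (1/3)·89.75 = 94.25.

89.75, 94.25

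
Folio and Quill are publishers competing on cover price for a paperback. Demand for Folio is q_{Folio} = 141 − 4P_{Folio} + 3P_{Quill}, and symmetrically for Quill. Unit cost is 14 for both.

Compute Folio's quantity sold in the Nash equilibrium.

Folio's profit: π = (P_{Folio} − 14)(141 − 4P_{Folio} + 3P_{Quill}).
∂π/∂P_{Folio} = 197 − 8P_{Folio} + 3P_{Quill} = 0 ⇒ P_{Folio} = 24.625 + 0.375P_{Quill}.
By symmetry P_{Quill} = P_{Folio}; substituting into the reaction function, 0.625P_{Folio} = 24.625 and P_{Folio} = 39.4.
q_{Folio} = 141 − 4·39.4 + 3·39.4 = 101.6.

101.6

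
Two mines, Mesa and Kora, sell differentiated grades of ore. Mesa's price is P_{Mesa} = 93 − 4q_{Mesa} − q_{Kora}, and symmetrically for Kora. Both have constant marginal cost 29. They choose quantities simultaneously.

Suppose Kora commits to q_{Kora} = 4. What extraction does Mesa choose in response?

7.5

Mine Mesa's profit: π = q_{Mesa}(93 − 4q_{Mesa} − q_{Kora}) − 29q_{Mesa}.
∂π/∂q_{Mesa} = 64 − 8q_{Mesa} − q_{Kora} = 0 ⇒ q_{Mesa} = 8 − 0.125q_{Kora}.
At q_{Kora} = 4: q_{Mesa} = 8 − 0.125·4 = 7.5.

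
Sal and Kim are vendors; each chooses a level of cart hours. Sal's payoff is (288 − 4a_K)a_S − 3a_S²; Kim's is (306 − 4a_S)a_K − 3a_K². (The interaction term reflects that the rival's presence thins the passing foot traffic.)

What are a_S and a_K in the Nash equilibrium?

25.2, 34.2

Expanding Sal's payoff: 288a_S − 4a_Ka_S − 3a_S².
∂π/∂a_S = 288 − 4a_K − 6a_S = 0, so a_S = 48 − (2/3)a_K.
Likewise for Kim: a_K = 51 − (2/3)a_S.
Plugging a_K into Sal's best response: a_S = 48 − (2/3)(51 − (2/3)a_S) ⇒ (5/9)a_S = 14, so a_S = 25.2.
Then a_K = 51 − (2/3)·25.2 = 34.2.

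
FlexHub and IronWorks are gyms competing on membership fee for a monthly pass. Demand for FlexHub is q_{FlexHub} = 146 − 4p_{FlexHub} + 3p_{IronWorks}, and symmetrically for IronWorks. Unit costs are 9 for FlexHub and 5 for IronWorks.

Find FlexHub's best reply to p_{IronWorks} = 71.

49.375

FlexHub's profit: π = (p_{FlexHub} − 9)(146 − 4p_{FlexHub} + 3p_{IronWorks}).
∂π/∂p_{FlexHub} = 182 − 8p_{FlexHub} + 3p_{IronWorks} = 0 ⇒ p_{FlexHub} = 22.75 + 0.375p_{IronWorks}.
At p_{IronWorks} = 71: p_{FlexHub} = 22.75 + 0.375·71 = 49.375.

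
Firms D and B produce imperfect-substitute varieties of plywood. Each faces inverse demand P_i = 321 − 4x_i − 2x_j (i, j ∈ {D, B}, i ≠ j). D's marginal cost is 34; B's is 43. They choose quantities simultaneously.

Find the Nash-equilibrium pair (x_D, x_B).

Firm D's profit: π = x_D(321 − 4x_D − 2x_B) − 34x_D.
∂π/∂x_D = 287 − 8x_D − 2x_B = 0 ⇒ x_D = 35.875 − 0.25x_B.
Similarly x_B = 34.75 − 0.25x_D.
Substituting the second reaction function into the first: x_D = 35.875 − 0.25(34.75 − 0.25x_D), which gives 0.9375x_D = 27.1875 ⇒ x_D = 29.
Then x_B = 34.75 − 0.25·29 = 27.5.

29, 27.5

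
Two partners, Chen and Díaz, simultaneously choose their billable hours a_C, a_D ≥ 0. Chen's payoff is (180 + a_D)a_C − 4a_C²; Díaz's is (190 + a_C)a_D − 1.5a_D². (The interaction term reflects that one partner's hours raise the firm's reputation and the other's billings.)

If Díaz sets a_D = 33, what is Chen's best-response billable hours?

26.625

Expanding Chen's payoff: 180a_C + a_Da_C − 4a_C².
∂π/∂a_C = 180 + a_D − 8a_C = 0, so a_C = 22.5 + 0.125a_D.
At a_D = 33: a_C = 22.5 + 0.125·33 = 26.625.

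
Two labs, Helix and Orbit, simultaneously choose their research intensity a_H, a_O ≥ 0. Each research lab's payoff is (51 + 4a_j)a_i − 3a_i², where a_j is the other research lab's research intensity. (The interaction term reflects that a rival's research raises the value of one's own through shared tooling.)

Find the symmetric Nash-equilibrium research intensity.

Helix's payoff is (51 + 4a_O)a_H − 3a_H².
∂π/∂a_H = 51 + 4a_O − 6a_H = 0, so a_H = 8.5 + (2/3)a_O.
The game is symmetric, so in equilibrium a_O = a_H: the reaction function gives (1/3)a_H = 8.5, hence a_H = 25.5.

25.5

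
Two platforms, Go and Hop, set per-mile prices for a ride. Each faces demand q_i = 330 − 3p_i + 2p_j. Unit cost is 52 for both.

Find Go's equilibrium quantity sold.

Go's profit: π = (p_{Go} − 52)(330 − 3p_{Go} + 2p_{Hop}).
∂π/∂p_{Go} = 486 − 6p_{Go} + 2p_{Hop} = 0 ⇒ p_{Go} = 81 + (1/3)p_{Hop}.
By symmetry p_{Hop} = p_{Go}; substituting into the reaction function, (2/3)p_{Go} = 81 and p_{Go} = 121.5.
q_{Go} = 330 − 3·121.5 + 2·121.5 = 208.5.

208.5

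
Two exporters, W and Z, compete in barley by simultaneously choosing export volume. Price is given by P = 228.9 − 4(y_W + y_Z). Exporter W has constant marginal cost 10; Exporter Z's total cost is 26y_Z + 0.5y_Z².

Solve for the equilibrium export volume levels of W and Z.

Exporter W's profit: π = y_W(228.9 − 4(y_W + y_Z)) − 10y_W.
∂π/∂y_W = 218.9 − 8y_W − 4y_Z = 0, so y_W = 27.3625 − 0.5y_Z.
For Z: ∂π/∂y_Z = 202.9 − 9y_Z − 4y_W = 0 ⇒ y_Z = 2029/90 − (4/9)y_W.
Plugging y_Z into W's best response: y_W = 27.3625 − 0.5(2029/90 − (4/9)y_W) ⇒ (7/9)y_W = 2317/144, so y_W = 20.6875.
Then y_Z = 2029/90 − (4/9)·20.6875 = 13.35.

20.6875, 13.35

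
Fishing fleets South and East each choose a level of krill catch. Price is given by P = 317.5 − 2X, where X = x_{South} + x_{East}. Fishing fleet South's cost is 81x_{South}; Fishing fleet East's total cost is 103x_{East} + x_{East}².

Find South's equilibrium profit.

Fishing fleet South's profit: π = x_{South}(317.5 − 2(x_{South} + x_{East})) − 81x_{South}.
∂π/∂x_{South} = 236.5 − 4x_{South} − 2x_{East} = 0, so x_{South} = 59.125 − 0.5x_{East}.
For East: ∂π/∂x_{East} = 214.5 − 6x_{East} − 2x_{South} = 0 ⇒ x_{East} = 35.75 − (1/3)x_{South}.
Plugging x_{East} into South's best response: x_{South} = 59.125 − 0.5(35.75 − (1/3)x_{South}) ⇒ (5/6)x_{South} = 41.25, so x_{South} = 49.5.
Then x_{East} = 35.75 − (1/3)·49.5 = 19.25.
Price P = 317.5 − 2·68.75 = 180.
South's profit: (180 − 81)·49.5 = 4900.5.

4900.5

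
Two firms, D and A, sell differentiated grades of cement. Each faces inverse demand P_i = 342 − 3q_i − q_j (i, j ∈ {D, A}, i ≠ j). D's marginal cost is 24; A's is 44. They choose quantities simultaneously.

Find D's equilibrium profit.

6348

Firm D's profit: π = q_D(342 − 3q_D − q_A) − 24q_D.
∂π/∂q_D = 318 − 6q_D − q_A = 0 ⇒ q_D = 53 − (1/6)q_A.
Similarly q_A = 149/3 − (1/6)q_D.
Solving the two reaction functions simultaneously: (1 − (−1/6)(−1/6))q_D = 53 − (1/6)·(149/3), so (35/36)q_D = 805/18 and q_D = 46.
Then q_A = 149/3 − (1/6)·46 = 42.
P_D = 342 − 3·46 − 42 = 162.
Profit = (162 − 24)·46 = 6348.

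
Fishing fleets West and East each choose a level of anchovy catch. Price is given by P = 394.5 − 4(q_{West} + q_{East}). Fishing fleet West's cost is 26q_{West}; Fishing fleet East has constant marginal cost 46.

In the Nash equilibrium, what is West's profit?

4192.5625

Fishing fleet West's profit: π = q_{West}(394.5 − 4(q_{West} + q_{East})) − 26q_{West}.
∂π/∂q_{West} = 368.5 − 8q_{West} − 4q_{East} = 0, so q_{West} = 46.0625 − 0.5q_{East}.
By the same steps for East: q_{East} = 43.5625 − 0.5q_{West}.
Plugging q_{East} into West's best response: q_{West} = 46.0625 − 0.5(43.5625 − 0.5q_{West}) ⇒ 0.75q_{West} = 777/32, so q_{West} = 32.375.
Then q_{East} = 43.5625 − 0.5·32.375 = 27.375.
Price P = 394.5 − 4·59.75 = 155.5.
West's profit: (155.5 − 26)·32.375 = 4192.5625.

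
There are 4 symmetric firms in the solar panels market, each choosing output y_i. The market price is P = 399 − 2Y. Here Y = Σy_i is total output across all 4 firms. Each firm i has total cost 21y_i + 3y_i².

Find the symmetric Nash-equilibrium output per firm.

A representative firm's profit is π_i = y_i(399 − 2Y) − 21y_i − 3y_i², with Y = y_i + Σ_{j≠i} y_j.
First-order condition: 378 − 10y_i − 2Σ_{j≠i} y_j = 0.
With identical firms, set every y_j = y: then 378 − 10y − 6y = 0, i.e. y = 378/16 = 23.625.

23.625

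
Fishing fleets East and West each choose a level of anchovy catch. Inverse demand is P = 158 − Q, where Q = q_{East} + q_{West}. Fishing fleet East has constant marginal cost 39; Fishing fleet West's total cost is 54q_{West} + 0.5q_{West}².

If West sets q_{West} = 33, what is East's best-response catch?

43

Fishing fleet East's profit: π = q_{East}(158 − (q_{East} + q_{West})) − 39q_{East}.
∂π/∂q_{East} = 119 − 2q_{East} − q_{West} = 0, so q_{East} = 59.5 − 0.5q_{West}.
At q_{West} = 33: q_{East} = 59.5 − 0.5·33 = 43.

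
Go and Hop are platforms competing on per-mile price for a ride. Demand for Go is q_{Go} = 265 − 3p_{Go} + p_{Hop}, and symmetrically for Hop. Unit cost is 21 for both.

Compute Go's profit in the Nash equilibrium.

Go's profit: π = (p_{Go} − 21)(265 − 3p_{Go} + p_{Hop}).
∂π/∂p_{Go} = 328 − 6p_{Go} + p_{Hop} = 0 ⇒ p_{Go} = 164/3 + (1/6)p_{Hop}.
Setting p_{Go} = p_{Hop} in the reaction function: p_{Go} = 164/3 + (1/6)p_{Go}, so p_{Go} = (164/3) / (5/6) = 65.6.
q_{Go} = 265 − 3·65.6 + 65.6 = 133.8.
Profit = (65.6 − 21)·133.8 = 5967.48.

5967.48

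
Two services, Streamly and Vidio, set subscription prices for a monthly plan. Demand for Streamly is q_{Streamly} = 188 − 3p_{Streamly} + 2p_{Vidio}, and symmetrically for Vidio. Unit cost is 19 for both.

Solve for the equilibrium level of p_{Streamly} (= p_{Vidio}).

Streamly's profit: π = (p_{Streamly} − 19)(188 − 3p_{Streamly} + 2p_{Vidio}).
∂π/∂p_{Streamly} = 245 − 6p_{Streamly} + 2p_{Vidio} = 0 ⇒ p_{Streamly} = 245/6 + (1/3)p_{Vidio}.
The game is symmetric, so in equilibrium p_{Vidio} = p_{Streamly}: the reaction function gives (2/3)p_{Streamly} = 245/6, hence p_{Streamly} = 61.25.

61.25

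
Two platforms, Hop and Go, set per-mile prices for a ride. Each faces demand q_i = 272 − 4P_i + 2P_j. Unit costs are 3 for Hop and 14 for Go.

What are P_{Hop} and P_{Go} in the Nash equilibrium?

Hop's profit: π = (P_{Hop} − 3)(272 − 4P_{Hop} + 2P_{Go}).
∂π/∂P_{Hop} = 284 − 8P_{Hop} + 2P_{Go} = 0 ⇒ P_{Hop} = 35.5 + 0.25P_{Go}.
Similarly P_{Go} = 41 + 0.25P_{Hop}.
Substituting the second reaction function into the first: P_{Hop} = 35.5 + 0.25(41 + 0.25P_{Hop}), which gives 0.9375P_{Hop} = 45.75 ⇒ P_{Hop} = 48.8.
Then P_{Go} = 41 + 0.25·48.8 = 53.2.

48.8, 53.2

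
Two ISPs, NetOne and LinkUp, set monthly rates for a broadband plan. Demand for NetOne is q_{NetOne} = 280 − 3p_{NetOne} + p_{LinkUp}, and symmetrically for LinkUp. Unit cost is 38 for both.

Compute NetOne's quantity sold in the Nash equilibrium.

122.4

NetOne's profit: π = (p_{NetOne} − 38)(280 − 3p_{NetOne} + p_{LinkUp}).
∂π/∂p_{NetOne} = 394 − 6p_{NetOne} + p_{LinkUp} = 0 ⇒ p_{NetOne} = 197/3 + (1/6)p_{LinkUp}.
Setting p_{NetOne} = p_{LinkUp} in the reaction function: p_{NetOne} = 197/3 + (1/6)p_{NetOne}, so p_{NetOne} = (197/3) / (5/6) = 78.8.
q_{NetOne} = 280 − 3·78.8 + 78.8 = 122.4.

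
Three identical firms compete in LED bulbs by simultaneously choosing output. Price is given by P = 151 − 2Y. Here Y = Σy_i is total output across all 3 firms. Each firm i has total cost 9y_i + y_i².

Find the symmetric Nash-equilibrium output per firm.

A representative firm's profit is π_i = y_i(151 − 2Y) − 9y_i − y_i², with Y = y_i + Σ_{j≠i} y_j.
First-order condition: 142 − 6y_i − 2Σ_{j≠i} y_j = 0.
With identical firms, set every y_j = y: then 142 − 6y − 4y = 0, i.e. y = 142/10 = 14.2.

14.2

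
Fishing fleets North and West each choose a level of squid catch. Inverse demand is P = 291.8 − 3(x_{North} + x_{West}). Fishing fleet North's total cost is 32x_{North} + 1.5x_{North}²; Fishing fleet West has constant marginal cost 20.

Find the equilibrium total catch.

53.56

Fishing fleet North's profit: π = x_{North}(291.8 − 3(x_{North} + x_{West})) − 32x_{North} − 1.5x_{North}².
∂π/∂x_{North} = 259.8 − 9x_{North} − 3x_{West} = 0, so x_{North} = 433/15 − (1/3)x_{West}.
For West: ∂π/∂x_{West} = 271.8 − 6x_{West} − 3x_{North} = 0 ⇒ x_{West} = 45.3 − 0.5x_{North}.
Substituting the second reaction function into the first: x_{North} = 433/15 − (1/3)(45.3 − 0.5x_{North}), which gives (5/6)x_{North} = 413/30 ⇒ x_{North} = 16.52.
Then x_{West} = 45.3 − 0.5·16.52 = 37.04.
Total catch: 16.52 + 37.04 = 53.56.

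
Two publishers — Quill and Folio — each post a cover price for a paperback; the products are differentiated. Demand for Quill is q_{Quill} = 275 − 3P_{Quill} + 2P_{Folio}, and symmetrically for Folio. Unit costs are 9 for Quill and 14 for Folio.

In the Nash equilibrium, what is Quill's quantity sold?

Quill's profit: π = (P_{Quill} − 9)(275 − 3P_{Quill} + 2P_{Folio}).
∂π/∂P_{Quill} = 302 − 6P_{Quill} + 2P_{Folio} = 0 ⇒ P_{Quill} = 151/3 + (1/3)P_{Folio}.
Similarly P_{Folio} = 317/6 + (1/3)P_{Quill}.
Plugging P_{Folio} into Quill's best response: P_{Quill} = 151/3 + (1/3)(317/6 + (1/3)P_{Quill}) ⇒ (8/9)P_{Quill} = 1223/18, so P_{Quill} = 76.4375.
Then P_{Folio} = 317/6 + (1/3)·76.4375 = 78.3125.
q_{Quill} = 275 − 3·76.4375 + 2·78.3125 = 202.3125.

202.3125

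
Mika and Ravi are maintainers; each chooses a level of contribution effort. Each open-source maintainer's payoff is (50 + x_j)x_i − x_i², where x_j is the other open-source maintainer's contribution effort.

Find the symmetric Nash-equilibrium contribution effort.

50

Mika's payoff is (50 + x_R)x_M − x_M².
∂π/∂x_M = 50 + x_R − 2x_M = 0, so x_M = 25 + 0.5x_R.
Setting x_M = x_R in the reaction function: x_M = 25 + 0.5x_M, so x_M = 25 / 0.5 = 50.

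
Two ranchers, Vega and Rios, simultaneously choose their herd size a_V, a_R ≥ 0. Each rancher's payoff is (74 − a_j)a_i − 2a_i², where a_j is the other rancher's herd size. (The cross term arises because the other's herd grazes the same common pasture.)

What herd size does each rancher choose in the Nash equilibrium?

Vega's payoff is (74 − a_R)a_V − 2a_V².
∂π/∂a_V = 74 − a_R − 4a_V = 0, so a_V = 18.5 − 0.25a_R.
The game is symmetric, so in equilibrium a_R = a_V: the reaction function gives 1.25a_V = 18.5, hence a_V = 14.8.

14.8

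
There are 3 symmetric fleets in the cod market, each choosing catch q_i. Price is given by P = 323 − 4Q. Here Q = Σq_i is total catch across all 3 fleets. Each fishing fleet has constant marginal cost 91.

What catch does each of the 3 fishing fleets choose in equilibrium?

A representative fishing fleet's profit is π_i = q_i(323 − 4Q) − 91q_i, with Q = q_i + Σ_{j≠i} q_j.
First-order condition: 232 − 8q_i − 4Σ_{j≠i} q_j = 0.
In a symmetric equilibrium every fishing fleet chooses the same q, so Σ_{j≠i} q_j = 2q. The condition becomes 232 − 16q = 0, giving q = 232/16 = 14.5.

14.5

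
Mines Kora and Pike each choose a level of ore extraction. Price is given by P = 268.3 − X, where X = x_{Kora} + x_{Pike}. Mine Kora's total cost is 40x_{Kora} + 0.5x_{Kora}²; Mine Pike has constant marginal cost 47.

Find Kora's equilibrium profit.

3321.9654

Mine Kora's profit: π = x_{Kora}(268.3 − (x_{Kora} + x_{Pike})) − 40x_{Kora} − 0.5x_{Kora}².
∂π/∂x_{Kora} = 228.3 − 3x_{Kora} − x_{Pike} = 0, so x_{Kora} = 76.1 − (1/3)x_{Pike}.
For Pike: ∂π/∂x_{Pike} = 221.3 − 2x_{Pike} − x_{Kora} = 0 ⇒ x_{Pike} = 110.65 − 0.5x_{Kora}.
Substituting the second reaction function into the first: x_{Kora} = 76.1 − (1/3)(110.65 − 0.5x_{Kora}), which gives (5/6)x_{Kora} = 2353/60 ⇒ x_{Kora} = 47.06.
Then x_{Pike} = 110.65 − 0.5·47.06 = 87.12.
Price P = 268.3 − 134.18 = 134.12.
Kora's profit: (134.12 − 40)·47.06 − 0.5(47.06)² = 3321.9654.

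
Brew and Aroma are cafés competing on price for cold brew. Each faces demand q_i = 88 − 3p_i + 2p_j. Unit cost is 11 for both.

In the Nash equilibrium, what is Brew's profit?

1111.6875

Brew's profit: π = (p_{Brew} − 11)(88 − 3p_{Brew} + 2p_{Aroma}).
∂π/∂p_{Brew} = 121 − 6p_{Brew} + 2p_{Aroma} = 0 ⇒ p_{Brew} = 121/6 + (1/3)p_{Aroma}.
The game is symmetric, so in equilibrium p_{Aroma} = p_{Brew}: the reaction function gives (2/3)p_{Brew} = 121/6, hence p_{Brew} = 30.25.
q_{Brew} = 88 − 3·30.25 + 2·30.25 = 57.75.
Profit = (30.25 − 11)·57.75 = 1111.6875.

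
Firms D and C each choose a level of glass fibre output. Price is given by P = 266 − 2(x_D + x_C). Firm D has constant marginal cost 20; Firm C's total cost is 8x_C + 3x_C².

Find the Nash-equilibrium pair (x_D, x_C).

54, 15

Firm D's profit: π = x_D(266 − 2(x_D + x_C)) − 20x_D.
∂π/∂x_D = 246 − 4x_D − 2x_C = 0, so x_D = 61.5 − 0.5x_C.
For C: ∂π/∂x_C = 258 − 10x_C − 2x_D = 0 ⇒ x_C = 25.8 − 0.2x_D.
Solving the two reaction functions simultaneously: (1 − (−0.5)(−0.2))x_D = 61.5 − 0.5·25.8, so 0.9x_D = 48.6 and x_D = 54.
Then x_C = 25.8 − 0.2·54 = 15.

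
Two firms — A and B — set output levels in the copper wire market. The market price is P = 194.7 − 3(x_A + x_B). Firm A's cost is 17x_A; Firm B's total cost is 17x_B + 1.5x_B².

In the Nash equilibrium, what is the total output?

Firm A's profit: π = x_A(194.7 − 3(x_A + x_B)) − 17x_A.
∂π/∂x_A = 177.7 − 6x_A − 3x_B = 0, so x_A = 1777/60 − 0.5x_B.
For B: ∂π/∂x_B = 177.7 − 9x_B − 3x_A = 0 ⇒ x_B = 1777/90 − (1/3)x_A.
Substituting the second reaction function into the first: x_A = 1777/60 − 0.5(1777/90 − (1/3)x_A), which gives (5/6)x_A = 1777/90 ⇒ x_A = 1777/75.
Then x_B = 1777/90 − (1/3)·(1777/75) = 1777/150.
Total output: 1777/75 + 1777/150 = 35.54.

35.54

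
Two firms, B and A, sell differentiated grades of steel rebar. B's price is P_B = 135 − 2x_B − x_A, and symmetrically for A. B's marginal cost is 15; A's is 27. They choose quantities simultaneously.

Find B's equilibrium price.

64.6

Firm B's profit: π = x_B(135 − 2x_B − x_A) − 15x_B.
∂π/∂x_B = 120 − 4x_B − x_A = 0 ⇒ x_B = 30 − 0.25x_A.
Similarly x_A = 27 − 0.25x_B.
Substituting the second reaction function into the first: x_B = 30 − 0.25(27 − 0.25x_B), which gives 0.9375x_B = 23.25 ⇒ x_B = 24.8.
Then x_A = 27 − 0.25·24.8 = 20.8.
P_B = 135 − 2·24.8 − 20.8 = 64.6.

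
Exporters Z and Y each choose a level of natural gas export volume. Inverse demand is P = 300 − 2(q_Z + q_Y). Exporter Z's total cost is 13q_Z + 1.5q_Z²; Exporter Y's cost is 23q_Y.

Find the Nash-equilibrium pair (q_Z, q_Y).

Exporter Z's profit: π = q_Z(300 − 2(q_Z + q_Y)) − 13q_Z − 1.5q_Z².
∂π/∂q_Z = 287 − 7q_Z − 2q_Y = 0, so q_Z = 41 − (2/7)q_Y.
For Y: ∂π/∂q_Y = 277 − 4q_Y − 2q_Z = 0 ⇒ q_Y = 69.25 − 0.5q_Z.
Substituting the second reaction function into the first: q_Z = 41 − (2/7)(69.25 − 0.5q_Z), which gives (6/7)q_Z = 297/14 ⇒ q_Z = 24.75.
Then q_Y = 69.25 − 0.5·24.75 = 56.875.

24.75, 56.875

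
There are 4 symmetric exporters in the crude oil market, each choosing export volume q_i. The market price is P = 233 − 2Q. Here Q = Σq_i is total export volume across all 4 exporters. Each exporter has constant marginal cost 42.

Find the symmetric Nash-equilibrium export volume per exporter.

19.1

A representative exporter's profit is π_i = q_i(233 − 2Q) − 42q_i, with Q = q_i + Σ_{j≠i} q_j.
First-order condition: 191 − 4q_i − 2Σ_{j≠i} q_j = 0.
Imposing symmetry (q_j = q for all j) turns Σ_{j≠i} q_j into 3q, so 191 = 10q and q = 19.1.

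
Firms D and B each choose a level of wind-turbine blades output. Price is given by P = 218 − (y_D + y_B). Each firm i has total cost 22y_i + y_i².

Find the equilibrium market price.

Firm D's profit: π = y_D(218 − (y_D + y_B)) − 22y_D − y_D².
∂π/∂y_D = 196 − 4y_D − y_B = 0, so y_D = 49 − 0.25y_B.
By symmetry y_B = y_D; substituting into the reaction function, 1.25y_D = 49 and y_D = 39.2.
Equilibrium price: P = 218 − 78.4 = 139.6.

139.6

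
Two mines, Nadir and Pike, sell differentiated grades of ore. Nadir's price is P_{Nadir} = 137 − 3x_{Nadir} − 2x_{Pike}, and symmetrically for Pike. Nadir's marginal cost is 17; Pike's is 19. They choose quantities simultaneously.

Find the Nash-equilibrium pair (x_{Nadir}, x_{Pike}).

15.125, 14.625

Mine Nadir's profit: π = x_{Nadir}(137 − 3x_{Nadir} − 2x_{Pike}) − 17x_{Nadir}.
∂π/∂x_{Nadir} = 120 − 6x_{Nadir} − 2x_{Pike} = 0 ⇒ x_{Nadir} = 20 − (1/3)x_{Pike}.
Similarly x_{Pike} = 59/3 − (1/3)x_{Nadir}.
Plugging x_{Pike} into Nadir's best response: x_{Nadir} = 20 − (1/3)(59/3 − (1/3)x_{Nadir}) ⇒ (8/9)x_{Nadir} = 121/9, so x_{Nadir} = 15.125.
Then x_{Pike} = 59/3 − (1/3)·15.125 = 14.625.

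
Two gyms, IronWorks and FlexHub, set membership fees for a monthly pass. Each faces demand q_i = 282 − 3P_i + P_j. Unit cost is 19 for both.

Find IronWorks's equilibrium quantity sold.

146.4

IronWorks's profit: π = (P_{IronWorks} − 19)(282 − 3P_{IronWorks} + P_{FlexHub}).
∂π/∂P_{IronWorks} = 339 − 6P_{IronWorks} + P_{FlexHub} = 0 ⇒ P_{IronWorks} = 56.5 + (1/6)P_{FlexHub}.
The game is symmetric, so in equilibrium P_{FlexHub} = P_{IronWorks}: the reaction function gives (5/6)P_{IronWorks} = 56.5, hence P_{IronWorks} = 67.8.
q_{IronWorks} = 282 − 3·67.8 + 67.8 = 146.4.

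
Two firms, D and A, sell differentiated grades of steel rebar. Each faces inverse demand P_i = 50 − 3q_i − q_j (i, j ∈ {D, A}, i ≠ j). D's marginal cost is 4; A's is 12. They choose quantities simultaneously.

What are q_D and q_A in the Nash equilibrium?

6.8, 5.2

Firm D's profit: π = q_D(50 − 3q_D − q_A) − 4q_D.
∂π/∂q_D = 46 − 6q_D − q_A = 0 ⇒ q_D = 23/3 − (1/6)q_A.
Similarly q_A = 19/3 − (1/6)q_D.
Substituting the second reaction function into the first: q_D = 23/3 − (1/6)(19/3 − (1/6)q_D), which gives (35/36)q_D = 119/18 ⇒ q_D = 6.8.
Then q_A = 19/3 − (1/6)·6.8 = 5.2.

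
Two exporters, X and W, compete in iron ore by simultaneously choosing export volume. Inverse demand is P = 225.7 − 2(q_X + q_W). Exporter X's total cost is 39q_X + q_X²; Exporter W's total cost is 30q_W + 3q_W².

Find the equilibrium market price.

Exporter X's profit: π = q_X(225.7 − 2(q_X + q_W)) − 39q_X − q_X².
∂π/∂q_X = 186.7 − 6q_X − 2q_W = 0, so q_X = 1867/60 − (1/3)q_W.
For W: ∂π/∂q_W = 195.7 − 10q_W − 2q_X = 0 ⇒ q_W = 19.57 − 0.2q_X.
Solving the two reaction functions simultaneously: (1 − (−1/3)(−0.2))q_X = 1867/60 − (1/3)·19.57, so (14/15)q_X = 3689/150 and q_X = 26.35.
Then q_W = 19.57 − 0.2·26.35 = 14.3.
Equilibrium price: P = 225.7 − 2·40.65 = 144.4.

144.4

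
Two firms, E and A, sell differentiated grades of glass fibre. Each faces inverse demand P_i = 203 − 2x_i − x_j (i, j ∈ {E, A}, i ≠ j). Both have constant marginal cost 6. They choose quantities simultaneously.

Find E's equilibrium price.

84.8

Firm E's profit: π = x_E(203 − 2x_E − x_A) − 6x_E.
∂π/∂x_E = 197 − 4x_E − x_A = 0 ⇒ x_E = 49.25 − 0.25x_A.
Setting x_E = x_A in the reaction function: x_E = 49.25 − 0.25x_E, so x_E = 49.25 / 1.25 = 39.4.
P_E = 203 − 2·39.4 − 39.4 = 84.8.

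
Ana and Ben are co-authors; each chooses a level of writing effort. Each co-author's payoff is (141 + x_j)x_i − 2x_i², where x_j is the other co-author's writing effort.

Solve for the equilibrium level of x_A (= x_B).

47

Ana's payoff is (141 + x_B)x_A − 2x_A².
∂π/∂x_A = 141 + x_B − 4x_A = 0, so x_A = 35.25 + 0.25x_B.
Setting x_A = x_B in the reaction function: x_A = 35.25 + 0.25x_A, so x_A = 35.25 / 0.75 = 47.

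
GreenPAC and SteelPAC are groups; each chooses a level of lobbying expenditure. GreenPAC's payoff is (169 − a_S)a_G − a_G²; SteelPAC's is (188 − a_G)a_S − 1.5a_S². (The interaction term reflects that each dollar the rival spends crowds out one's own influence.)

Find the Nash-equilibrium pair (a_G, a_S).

63.8, 41.4

Expanding GreenPAC's payoff: 169a_G − a_Sa_G − a_G².
∂π/∂a_G = 169 − a_S − 2a_G = 0, so a_G = 84.5 − 0.5a_S.
Likewise for SteelPAC: a_S = 188/3 − (1/3)a_G.
Solving the two reaction functions simultaneously: (1 − (−0.5)(−1/3))a_G = 84.5 − 0.5·(188/3), so (5/6)a_G = 319/6 and a_G = 63.8.
Then a_S = 188/3 − (1/3)·63.8 = 41.4.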